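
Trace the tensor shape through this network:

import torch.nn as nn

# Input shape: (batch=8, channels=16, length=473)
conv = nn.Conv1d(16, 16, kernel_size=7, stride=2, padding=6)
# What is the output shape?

Input shape: (8, 16, 473)
Output shape: (8, 16, 240)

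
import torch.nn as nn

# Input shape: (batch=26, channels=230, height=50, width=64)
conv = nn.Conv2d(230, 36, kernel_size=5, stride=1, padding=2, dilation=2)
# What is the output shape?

Input shape: (26, 230, 50, 64)
Output shape: (26, 36, 46, 60)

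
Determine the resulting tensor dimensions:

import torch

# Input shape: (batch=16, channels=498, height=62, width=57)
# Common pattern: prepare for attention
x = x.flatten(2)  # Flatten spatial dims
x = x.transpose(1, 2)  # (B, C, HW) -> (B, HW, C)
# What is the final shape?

Input shape: (16, 498, 62, 57)
  -> after flatten(2): (16, 498, 3534)
Output shape: (16, 3534, 498)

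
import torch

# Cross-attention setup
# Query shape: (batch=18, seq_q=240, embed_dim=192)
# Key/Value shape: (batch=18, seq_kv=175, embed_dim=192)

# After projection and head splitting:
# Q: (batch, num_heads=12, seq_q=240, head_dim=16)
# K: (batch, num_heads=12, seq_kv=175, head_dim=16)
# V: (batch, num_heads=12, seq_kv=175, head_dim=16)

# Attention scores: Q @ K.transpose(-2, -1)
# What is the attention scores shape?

Input shape: (18, 240, 192)
Output shape: (18, 12, 240, 175)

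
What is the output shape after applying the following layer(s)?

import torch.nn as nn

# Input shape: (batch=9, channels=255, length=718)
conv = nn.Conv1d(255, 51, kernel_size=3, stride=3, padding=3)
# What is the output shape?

Input shape: (9, 255, 718)
Output shape: (9, 51, 241)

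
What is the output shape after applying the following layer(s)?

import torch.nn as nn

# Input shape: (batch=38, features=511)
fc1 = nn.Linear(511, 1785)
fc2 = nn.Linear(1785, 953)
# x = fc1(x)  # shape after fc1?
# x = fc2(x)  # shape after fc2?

Input shape: (38, 511)
  -> after fc1: (38, 1785)
Output shape: (38, 953)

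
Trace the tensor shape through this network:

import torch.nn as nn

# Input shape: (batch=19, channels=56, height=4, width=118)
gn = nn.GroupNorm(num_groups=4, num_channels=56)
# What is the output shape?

Input shape: (19, 56, 4, 118)
Output shape: (19, 56, 4, 118)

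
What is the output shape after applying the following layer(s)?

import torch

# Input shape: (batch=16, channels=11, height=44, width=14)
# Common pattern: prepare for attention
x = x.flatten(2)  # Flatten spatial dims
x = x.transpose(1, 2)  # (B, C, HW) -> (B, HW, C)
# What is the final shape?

Input shape: (16, 11, 44, 14)
  -> after flatten(2): (16, 11, 616)
Output shape: (16, 616, 11)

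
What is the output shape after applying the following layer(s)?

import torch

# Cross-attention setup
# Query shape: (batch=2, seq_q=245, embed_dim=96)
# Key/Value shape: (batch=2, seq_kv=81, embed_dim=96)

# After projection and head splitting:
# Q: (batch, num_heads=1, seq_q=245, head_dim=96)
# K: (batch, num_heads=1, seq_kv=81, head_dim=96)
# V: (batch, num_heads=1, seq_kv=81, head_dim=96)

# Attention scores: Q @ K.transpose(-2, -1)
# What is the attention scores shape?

Input shape: (2, 245, 96)
Output shape: (2, 1, 245, 81)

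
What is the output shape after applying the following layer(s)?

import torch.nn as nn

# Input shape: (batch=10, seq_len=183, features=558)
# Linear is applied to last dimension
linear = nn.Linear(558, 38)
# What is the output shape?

Input shape: (10, 183, 558)
Output shape: (10, 183, 38)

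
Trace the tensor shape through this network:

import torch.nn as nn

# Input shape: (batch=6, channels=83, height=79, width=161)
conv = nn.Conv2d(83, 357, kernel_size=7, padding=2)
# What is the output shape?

Input shape: (6, 83, 79, 161)
Output shape: (6, 357, 77, 159)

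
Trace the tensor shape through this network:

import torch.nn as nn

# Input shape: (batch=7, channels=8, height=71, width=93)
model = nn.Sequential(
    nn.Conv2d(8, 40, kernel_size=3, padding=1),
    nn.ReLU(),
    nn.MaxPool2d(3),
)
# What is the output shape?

Input shape: (7, 8, 71, 93)
  -> after Conv2d: (7, 40, 71, 93)
  -> after ReLU: (7, 40, 71, 93)
Output shape: (7, 40, 23, 31)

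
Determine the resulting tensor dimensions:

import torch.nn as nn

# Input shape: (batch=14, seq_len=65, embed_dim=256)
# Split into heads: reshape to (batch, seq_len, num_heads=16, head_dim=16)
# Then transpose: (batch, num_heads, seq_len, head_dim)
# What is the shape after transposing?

Input shape: (14, 65, 256)
  -> after reshape: (14, 65, 16, 16)
Output shape: (14, 16, 65, 16)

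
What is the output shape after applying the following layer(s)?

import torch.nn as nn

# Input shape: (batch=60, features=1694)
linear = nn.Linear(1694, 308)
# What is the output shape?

Input shape: (60, 1694)
Output shape: (60, 308)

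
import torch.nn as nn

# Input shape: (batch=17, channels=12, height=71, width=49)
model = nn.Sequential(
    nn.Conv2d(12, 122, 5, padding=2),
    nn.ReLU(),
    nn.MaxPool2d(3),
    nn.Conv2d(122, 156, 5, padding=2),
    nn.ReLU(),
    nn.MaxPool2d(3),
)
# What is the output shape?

Input shape: (17, 12, 71, 49)
  -> after first Conv2d: (17, 122, 71, 49)
  -> after first MaxPool2d: (17, 122, 23, 16)
  -> after second Conv2d: (17, 156, 23, 16)
Output shape: (17, 156, 7, 5)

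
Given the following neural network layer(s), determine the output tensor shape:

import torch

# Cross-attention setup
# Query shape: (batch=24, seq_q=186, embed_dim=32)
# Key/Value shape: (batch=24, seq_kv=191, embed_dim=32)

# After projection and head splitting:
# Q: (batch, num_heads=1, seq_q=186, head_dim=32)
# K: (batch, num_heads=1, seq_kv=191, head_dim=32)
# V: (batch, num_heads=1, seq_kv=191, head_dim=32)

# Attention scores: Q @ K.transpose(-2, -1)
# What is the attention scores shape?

Input shape: (24, 186, 32)
Output shape: (24, 1, 186, 191)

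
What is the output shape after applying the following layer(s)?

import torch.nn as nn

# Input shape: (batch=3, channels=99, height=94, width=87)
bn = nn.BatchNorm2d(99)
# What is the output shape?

Input shape: (3, 99, 94, 87)
Output shape: (3, 99, 94, 87)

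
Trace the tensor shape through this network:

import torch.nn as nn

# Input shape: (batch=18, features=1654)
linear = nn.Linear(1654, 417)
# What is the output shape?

Input shape: (18, 1654)
Output shape: (18, 417)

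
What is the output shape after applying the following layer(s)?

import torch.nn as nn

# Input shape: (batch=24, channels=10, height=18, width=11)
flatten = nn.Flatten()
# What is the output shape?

Input shape: (24, 10, 18, 11)
Output shape: (24, 1980)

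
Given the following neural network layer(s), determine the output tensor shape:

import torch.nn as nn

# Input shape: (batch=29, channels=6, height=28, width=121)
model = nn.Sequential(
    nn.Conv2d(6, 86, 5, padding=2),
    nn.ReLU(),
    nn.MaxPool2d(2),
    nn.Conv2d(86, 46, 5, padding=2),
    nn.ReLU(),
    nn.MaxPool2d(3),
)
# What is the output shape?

Input shape: (29, 6, 28, 121)
  -> after first Conv2d: (29, 86, 28, 121)
  -> after first MaxPool2d: (29, 86, 14, 60)
  -> after second Conv2d: (29, 46, 14, 60)
Output shape: (29, 46, 4, 20)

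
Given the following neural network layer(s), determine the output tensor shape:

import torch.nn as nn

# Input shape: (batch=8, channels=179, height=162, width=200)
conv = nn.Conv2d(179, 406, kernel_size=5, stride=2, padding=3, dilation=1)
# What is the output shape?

Input shape: (8, 179, 162, 200)
Output shape: (8, 406, 82, 101)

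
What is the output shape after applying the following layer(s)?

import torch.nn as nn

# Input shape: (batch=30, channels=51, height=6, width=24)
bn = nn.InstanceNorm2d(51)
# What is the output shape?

Input shape: (30, 51, 6, 24)
Output shape: (30, 51, 6, 24)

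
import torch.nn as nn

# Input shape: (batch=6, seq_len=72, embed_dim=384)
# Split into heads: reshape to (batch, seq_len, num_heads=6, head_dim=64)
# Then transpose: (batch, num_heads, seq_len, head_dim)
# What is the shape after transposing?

Input shape: (6, 72, 384)
  -> after reshape: (6, 72, 6, 64)
Output shape: (6, 6, 72, 64)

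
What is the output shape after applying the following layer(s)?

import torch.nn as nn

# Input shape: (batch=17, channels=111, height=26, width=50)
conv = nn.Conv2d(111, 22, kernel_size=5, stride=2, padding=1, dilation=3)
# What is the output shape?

Input shape: (17, 111, 26, 50)
Output shape: (17, 22, 8, 20)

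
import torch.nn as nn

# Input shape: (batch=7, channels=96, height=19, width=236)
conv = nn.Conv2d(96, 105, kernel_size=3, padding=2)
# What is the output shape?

Input shape: (7, 96, 19, 236)
Output shape: (7, 105, 21, 238)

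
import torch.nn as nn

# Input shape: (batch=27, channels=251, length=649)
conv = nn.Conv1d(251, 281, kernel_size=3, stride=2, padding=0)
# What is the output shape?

Input shape: (27, 251, 649)
Output shape: (27, 281, 324)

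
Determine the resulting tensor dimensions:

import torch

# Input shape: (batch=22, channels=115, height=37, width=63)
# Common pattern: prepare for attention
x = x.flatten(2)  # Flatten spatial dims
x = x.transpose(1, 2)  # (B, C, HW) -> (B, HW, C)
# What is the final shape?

Input shape: (22, 115, 37, 63)
  -> after flatten(2): (22, 115, 2331)
Output shape: (22, 2331, 115)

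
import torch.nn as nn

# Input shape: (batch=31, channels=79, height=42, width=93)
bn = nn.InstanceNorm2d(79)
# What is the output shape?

Input shape: (31, 79, 42, 93)
Output shape: (31, 79, 42, 93)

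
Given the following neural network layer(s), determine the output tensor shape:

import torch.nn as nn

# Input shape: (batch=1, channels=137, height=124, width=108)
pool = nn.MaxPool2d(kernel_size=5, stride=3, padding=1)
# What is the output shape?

Input shape: (1, 137, 124, 108)
Output shape: (1, 137, 41, 36)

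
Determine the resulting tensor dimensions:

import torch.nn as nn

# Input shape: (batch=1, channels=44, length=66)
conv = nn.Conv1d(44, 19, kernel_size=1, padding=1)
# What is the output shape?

Input shape: (1, 44, 66)
Output shape: (1, 19, 68)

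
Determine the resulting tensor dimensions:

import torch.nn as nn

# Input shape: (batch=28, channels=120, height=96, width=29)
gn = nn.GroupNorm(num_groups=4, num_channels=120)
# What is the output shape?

Input shape: (28, 120, 96, 29)
Output shape: (28, 120, 96, 29)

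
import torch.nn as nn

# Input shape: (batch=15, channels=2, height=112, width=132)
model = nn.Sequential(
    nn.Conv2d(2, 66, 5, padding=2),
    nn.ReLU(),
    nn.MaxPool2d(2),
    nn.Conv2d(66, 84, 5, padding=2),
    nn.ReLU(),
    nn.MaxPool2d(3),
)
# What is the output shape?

Input shape: (15, 2, 112, 132)
  -> after first Conv2d: (15, 66, 112, 132)
  -> after first MaxPool2d: (15, 66, 56, 66)
  -> after second Conv2d: (15, 84, 56, 66)
Output shape: (15, 84, 18, 22)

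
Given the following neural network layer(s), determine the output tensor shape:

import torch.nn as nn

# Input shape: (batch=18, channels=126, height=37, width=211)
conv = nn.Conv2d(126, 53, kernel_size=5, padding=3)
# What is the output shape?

Input shape: (18, 126, 37, 211)
Output shape: (18, 53, 39, 213)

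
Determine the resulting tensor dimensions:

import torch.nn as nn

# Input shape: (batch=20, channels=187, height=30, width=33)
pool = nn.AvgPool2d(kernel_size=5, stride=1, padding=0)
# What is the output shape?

Input shape: (20, 187, 30, 33)
Output shape: (20, 187, 26, 29)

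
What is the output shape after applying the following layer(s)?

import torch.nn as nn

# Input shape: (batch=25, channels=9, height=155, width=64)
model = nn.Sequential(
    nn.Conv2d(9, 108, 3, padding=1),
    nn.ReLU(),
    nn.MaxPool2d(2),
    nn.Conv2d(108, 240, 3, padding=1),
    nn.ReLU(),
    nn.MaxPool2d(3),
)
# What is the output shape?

Input shape: (25, 9, 155, 64)
  -> after first Conv2d: (25, 108, 155, 64)
  -> after first MaxPool2d: (25, 108, 77, 32)
  -> after second Conv2d: (25, 240, 77, 32)
Output shape: (25, 240, 25, 10)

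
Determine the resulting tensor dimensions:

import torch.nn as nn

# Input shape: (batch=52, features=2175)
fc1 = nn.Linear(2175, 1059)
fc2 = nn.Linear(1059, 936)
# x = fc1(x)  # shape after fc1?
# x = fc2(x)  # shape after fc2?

Input shape: (52, 2175)
  -> after fc1: (52, 1059)
Output shape: (52, 936)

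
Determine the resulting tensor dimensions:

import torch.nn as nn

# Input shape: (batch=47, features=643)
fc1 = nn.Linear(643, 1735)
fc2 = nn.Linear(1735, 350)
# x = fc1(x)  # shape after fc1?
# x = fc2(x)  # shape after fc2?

Input shape: (47, 643)
  -> after fc1: (47, 1735)
Output shape: (47, 350)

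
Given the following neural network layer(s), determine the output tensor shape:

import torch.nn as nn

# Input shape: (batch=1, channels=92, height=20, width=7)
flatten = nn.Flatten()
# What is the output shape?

Input shape: (1, 92, 20, 7)
Output shape: (1, 12880)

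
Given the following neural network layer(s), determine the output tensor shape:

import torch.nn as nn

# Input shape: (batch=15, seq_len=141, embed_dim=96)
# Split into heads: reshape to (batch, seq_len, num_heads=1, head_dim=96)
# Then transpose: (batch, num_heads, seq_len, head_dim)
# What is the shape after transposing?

Input shape: (15, 141, 96)
  -> after reshape: (15, 141, 1, 96)
Output shape: (15, 1, 141, 96)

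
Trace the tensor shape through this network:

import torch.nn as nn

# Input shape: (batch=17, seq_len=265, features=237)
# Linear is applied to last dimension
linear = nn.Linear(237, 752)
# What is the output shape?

Input shape: (17, 265, 237)
Output shape: (17, 265, 752)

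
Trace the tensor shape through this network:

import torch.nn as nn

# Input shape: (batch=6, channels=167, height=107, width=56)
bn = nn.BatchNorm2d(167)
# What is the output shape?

Input shape: (6, 167, 107, 56)
Output shape: (6, 167, 107, 56)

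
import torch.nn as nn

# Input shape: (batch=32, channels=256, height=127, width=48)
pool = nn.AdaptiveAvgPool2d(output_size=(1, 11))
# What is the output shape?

Input shape: (32, 256, 127, 48)
Output shape: (32, 256, 1, 11)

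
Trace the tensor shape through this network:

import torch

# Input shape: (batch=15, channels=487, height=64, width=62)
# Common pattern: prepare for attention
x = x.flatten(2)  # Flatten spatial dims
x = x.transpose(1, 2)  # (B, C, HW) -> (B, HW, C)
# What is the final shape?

Input shape: (15, 487, 64, 62)
  -> after flatten(2): (15, 487, 3968)
Output shape: (15, 3968, 487)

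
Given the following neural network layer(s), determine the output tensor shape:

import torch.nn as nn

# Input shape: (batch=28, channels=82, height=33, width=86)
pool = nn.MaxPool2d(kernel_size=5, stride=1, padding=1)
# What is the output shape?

Input shape: (28, 82, 33, 86)
Output shape: (28, 82, 31, 84)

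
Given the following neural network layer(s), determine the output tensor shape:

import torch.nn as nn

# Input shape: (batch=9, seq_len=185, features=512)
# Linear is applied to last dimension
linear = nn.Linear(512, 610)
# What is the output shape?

Input shape: (9, 185, 512)
Output shape: (9, 185, 610)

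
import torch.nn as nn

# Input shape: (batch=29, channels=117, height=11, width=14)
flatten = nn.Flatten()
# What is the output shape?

Input shape: (29, 117, 11, 14)
Output shape: (29, 18018)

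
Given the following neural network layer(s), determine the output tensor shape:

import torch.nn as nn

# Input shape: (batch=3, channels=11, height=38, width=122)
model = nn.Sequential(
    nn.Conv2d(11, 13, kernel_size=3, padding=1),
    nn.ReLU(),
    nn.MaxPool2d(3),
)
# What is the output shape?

Input shape: (3, 11, 38, 122)
  -> after Conv2d: (3, 13, 38, 122)
  -> after ReLU: (3, 13, 38, 122)
Output shape: (3, 13, 12, 40)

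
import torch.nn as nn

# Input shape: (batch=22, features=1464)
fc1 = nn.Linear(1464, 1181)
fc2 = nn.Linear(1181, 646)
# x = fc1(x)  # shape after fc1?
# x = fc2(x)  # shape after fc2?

Input shape: (22, 1464)
  -> after fc1: (22, 1181)
Output shape: (22, 646)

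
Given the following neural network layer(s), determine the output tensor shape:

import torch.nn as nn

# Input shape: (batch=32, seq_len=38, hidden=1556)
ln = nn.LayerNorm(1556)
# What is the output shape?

Input shape: (32, 38, 1556)
Output shape: (32, 38, 1556)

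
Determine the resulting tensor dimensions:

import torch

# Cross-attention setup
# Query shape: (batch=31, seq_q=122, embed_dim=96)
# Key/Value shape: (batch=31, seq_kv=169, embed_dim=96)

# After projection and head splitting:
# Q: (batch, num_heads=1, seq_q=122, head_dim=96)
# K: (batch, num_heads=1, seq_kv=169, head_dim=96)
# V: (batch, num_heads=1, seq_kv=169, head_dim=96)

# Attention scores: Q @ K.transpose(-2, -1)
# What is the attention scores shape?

Input shape: (31, 122, 96)
Output shape: (31, 1, 122, 169)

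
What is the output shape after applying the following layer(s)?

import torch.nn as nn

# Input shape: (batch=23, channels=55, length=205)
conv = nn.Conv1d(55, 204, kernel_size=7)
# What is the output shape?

Input shape: (23, 55, 205)
Output shape: (23, 204, 199)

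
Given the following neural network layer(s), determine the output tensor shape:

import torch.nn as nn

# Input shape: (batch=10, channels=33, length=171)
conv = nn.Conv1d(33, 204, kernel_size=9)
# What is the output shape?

Input shape: (10, 33, 171)
Output shape: (10, 204, 163)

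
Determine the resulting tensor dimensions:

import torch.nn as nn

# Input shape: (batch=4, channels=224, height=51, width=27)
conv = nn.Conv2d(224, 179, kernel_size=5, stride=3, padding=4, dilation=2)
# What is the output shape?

Input shape: (4, 224, 51, 27)
Output shape: (4, 179, 17, 9)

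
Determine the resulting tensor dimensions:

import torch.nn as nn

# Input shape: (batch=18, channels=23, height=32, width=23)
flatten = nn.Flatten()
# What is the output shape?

Input shape: (18, 23, 32, 23)
Output shape: (18, 16928)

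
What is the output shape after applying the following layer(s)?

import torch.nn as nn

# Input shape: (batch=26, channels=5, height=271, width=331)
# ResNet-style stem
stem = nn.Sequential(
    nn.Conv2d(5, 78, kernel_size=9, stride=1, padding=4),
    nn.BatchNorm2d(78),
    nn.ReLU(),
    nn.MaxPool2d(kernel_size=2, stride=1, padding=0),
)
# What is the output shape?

Input shape: (26, 5, 271, 331)
  -> after Conv2d 9x9 stride=1: (26, 78, 271, 331)
Output shape: (26, 78, 270, 330)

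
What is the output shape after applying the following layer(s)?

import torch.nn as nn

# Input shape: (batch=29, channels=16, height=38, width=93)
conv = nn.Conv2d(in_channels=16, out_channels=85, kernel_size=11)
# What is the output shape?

Input shape: (29, 16, 38, 93)
Output shape: (29, 85, 28, 83)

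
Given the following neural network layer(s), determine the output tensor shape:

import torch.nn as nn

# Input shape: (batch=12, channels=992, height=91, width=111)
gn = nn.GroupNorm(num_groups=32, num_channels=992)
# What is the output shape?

Input shape: (12, 992, 91, 111)
Output shape: (12, 992, 91, 111)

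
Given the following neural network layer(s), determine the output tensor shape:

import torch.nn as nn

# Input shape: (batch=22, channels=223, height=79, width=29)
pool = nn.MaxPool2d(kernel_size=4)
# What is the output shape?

Input shape: (22, 223, 79, 29)
Output shape: (22, 223, 19, 7)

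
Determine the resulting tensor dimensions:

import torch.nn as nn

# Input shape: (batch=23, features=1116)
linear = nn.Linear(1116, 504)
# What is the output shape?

Input shape: (23, 1116)
Output shape: (23, 504)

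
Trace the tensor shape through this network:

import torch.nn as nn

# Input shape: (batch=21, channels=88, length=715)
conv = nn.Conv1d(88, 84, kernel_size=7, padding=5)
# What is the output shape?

Input shape: (21, 88, 715)
Output shape: (21, 84, 719)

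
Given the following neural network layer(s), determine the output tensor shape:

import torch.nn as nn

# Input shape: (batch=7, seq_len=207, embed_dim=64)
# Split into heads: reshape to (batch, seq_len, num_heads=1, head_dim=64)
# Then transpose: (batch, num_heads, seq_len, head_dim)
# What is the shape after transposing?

Input shape: (7, 207, 64)
  -> after reshape: (7, 207, 1, 64)
Output shape: (7, 1, 207, 64)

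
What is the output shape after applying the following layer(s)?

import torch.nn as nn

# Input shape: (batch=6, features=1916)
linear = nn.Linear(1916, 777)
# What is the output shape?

Input shape: (6, 1916)
Output shape: (6, 777)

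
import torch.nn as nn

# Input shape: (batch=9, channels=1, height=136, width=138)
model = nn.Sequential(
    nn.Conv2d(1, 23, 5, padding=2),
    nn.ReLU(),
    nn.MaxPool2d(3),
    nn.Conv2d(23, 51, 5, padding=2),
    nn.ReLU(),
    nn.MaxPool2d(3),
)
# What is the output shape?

Input shape: (9, 1, 136, 138)
  -> after first Conv2d: (9, 23, 136, 138)
  -> after first MaxPool2d: (9, 23, 45, 46)
  -> after second Conv2d: (9, 51, 45, 46)
Output shape: (9, 51, 15, 15)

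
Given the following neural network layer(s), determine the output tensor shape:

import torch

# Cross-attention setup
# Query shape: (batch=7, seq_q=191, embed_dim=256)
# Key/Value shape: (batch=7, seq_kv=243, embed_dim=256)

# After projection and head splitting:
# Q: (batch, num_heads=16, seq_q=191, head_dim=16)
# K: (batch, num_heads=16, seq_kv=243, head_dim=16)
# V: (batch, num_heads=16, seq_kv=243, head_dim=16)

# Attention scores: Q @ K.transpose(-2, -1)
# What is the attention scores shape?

Input shape: (7, 191, 256)
Output shape: (7, 16, 191, 243)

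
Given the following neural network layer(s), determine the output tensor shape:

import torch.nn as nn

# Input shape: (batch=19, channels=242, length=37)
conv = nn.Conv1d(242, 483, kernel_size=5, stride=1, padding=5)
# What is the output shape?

Input shape: (19, 242, 37)
Output shape: (19, 483, 43)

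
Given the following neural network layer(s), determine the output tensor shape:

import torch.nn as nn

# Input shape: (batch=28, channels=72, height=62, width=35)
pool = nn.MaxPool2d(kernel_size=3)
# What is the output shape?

Input shape: (28, 72, 62, 35)
Output shape: (28, 72, 20, 11)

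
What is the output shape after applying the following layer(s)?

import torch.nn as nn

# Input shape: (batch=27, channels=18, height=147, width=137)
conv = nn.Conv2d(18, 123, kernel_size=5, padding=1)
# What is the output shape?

Input shape: (27, 18, 147, 137)
Output shape: (27, 123, 145, 135)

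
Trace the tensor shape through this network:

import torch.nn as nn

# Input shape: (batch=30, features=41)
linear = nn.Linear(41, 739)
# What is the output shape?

Input shape: (30, 41)
Output shape: (30, 739)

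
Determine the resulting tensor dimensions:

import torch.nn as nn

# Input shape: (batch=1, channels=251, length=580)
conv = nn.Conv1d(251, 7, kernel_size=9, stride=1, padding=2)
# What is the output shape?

Input shape: (1, 251, 580)
Output shape: (1, 7, 576)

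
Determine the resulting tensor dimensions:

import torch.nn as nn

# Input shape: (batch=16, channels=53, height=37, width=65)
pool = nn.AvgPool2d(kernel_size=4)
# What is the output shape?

Input shape: (16, 53, 37, 65)
Output shape: (16, 53, 9, 16)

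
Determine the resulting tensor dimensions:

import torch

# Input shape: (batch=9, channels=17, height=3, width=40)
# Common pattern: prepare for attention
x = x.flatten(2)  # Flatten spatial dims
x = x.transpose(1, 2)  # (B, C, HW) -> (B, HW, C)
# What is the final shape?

Input shape: (9, 17, 3, 40)
  -> after flatten(2): (9, 17, 120)
Output shape: (9, 120, 17)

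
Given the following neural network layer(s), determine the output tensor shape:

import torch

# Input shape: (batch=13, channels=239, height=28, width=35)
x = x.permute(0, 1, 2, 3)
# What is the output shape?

Input shape: (13, 239, 28, 35)
Output shape: (13, 239, 28, 35)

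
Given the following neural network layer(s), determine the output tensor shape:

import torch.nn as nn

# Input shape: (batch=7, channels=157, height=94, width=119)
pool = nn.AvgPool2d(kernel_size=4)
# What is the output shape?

Input shape: (7, 157, 94, 119)
Output shape: (7, 157, 23, 29)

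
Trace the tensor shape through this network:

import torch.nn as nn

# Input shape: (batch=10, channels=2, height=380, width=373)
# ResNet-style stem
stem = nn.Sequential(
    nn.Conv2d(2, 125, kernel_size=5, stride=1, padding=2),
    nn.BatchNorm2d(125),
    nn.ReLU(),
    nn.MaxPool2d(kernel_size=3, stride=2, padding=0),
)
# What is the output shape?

Input shape: (10, 2, 380, 373)
  -> after Conv2d 5x5 stride=1: (10, 125, 380, 373)
Output shape: (10, 125, 189, 186)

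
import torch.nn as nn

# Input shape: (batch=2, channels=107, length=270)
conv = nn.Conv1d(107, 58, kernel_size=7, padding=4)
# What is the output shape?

Input shape: (2, 107, 270)
Output shape: (2, 58, 272)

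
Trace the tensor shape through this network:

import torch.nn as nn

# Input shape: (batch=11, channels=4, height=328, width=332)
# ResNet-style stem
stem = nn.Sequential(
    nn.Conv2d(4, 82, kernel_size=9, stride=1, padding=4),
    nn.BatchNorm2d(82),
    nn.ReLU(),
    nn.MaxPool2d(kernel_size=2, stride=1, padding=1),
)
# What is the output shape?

Input shape: (11, 4, 328, 332)
  -> after Conv2d 9x9 stride=1: (11, 82, 328, 332)
Output shape: (11, 82, 329, 333)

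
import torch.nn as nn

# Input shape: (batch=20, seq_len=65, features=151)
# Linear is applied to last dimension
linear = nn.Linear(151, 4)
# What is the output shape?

Input shape: (20, 65, 151)
Output shape: (20, 65, 4)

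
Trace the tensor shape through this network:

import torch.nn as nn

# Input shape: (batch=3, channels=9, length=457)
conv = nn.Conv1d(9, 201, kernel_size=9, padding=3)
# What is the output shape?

Input shape: (3, 9, 457)
Output shape: (3, 201, 455)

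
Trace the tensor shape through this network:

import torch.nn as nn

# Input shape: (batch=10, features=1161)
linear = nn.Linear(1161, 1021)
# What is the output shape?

Input shape: (10, 1161)
Output shape: (10, 1021)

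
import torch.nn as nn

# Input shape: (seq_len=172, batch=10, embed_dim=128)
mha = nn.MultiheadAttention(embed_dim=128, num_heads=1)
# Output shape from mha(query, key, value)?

Input shape: (172, 10, 128)
Output shape: (172, 10, 128)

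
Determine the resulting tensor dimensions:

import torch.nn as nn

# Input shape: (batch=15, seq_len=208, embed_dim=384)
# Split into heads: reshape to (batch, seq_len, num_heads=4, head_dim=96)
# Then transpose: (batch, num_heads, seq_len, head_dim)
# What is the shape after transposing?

Input shape: (15, 208, 384)
  -> after reshape: (15, 208, 4, 96)
Output shape: (15, 4, 208, 96)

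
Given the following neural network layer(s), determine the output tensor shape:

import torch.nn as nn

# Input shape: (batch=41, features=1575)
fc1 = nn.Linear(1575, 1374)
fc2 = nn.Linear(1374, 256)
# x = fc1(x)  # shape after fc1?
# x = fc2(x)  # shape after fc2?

Input shape: (41, 1575)
  -> after fc1: (41, 1374)
Output shape: (41, 256)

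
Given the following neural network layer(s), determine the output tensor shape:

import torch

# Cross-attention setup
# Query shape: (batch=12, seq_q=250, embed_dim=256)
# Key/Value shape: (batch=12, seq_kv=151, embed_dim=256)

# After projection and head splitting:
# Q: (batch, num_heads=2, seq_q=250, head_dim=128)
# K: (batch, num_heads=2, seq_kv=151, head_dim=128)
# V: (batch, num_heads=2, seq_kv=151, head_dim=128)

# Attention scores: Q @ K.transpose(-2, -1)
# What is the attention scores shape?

Input shape: (12, 250, 256)
Output shape: (12, 2, 250, 151)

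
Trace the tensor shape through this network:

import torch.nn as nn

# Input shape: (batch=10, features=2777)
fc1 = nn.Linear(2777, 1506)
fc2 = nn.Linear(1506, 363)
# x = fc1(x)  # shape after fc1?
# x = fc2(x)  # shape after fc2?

Input shape: (10, 2777)
  -> after fc1: (10, 1506)
Output shape: (10, 363)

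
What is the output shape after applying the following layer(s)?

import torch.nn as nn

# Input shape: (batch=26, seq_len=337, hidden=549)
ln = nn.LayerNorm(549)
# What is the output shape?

Input shape: (26, 337, 549)
Output shape: (26, 337, 549)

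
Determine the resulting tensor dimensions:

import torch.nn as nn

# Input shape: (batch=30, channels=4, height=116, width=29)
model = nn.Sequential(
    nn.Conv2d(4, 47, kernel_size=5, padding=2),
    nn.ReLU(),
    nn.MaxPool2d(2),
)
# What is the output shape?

Input shape: (30, 4, 116, 29)
  -> after Conv2d: (30, 47, 116, 29)
  -> after ReLU: (30, 47, 116, 29)
Output shape: (30, 47, 58, 14)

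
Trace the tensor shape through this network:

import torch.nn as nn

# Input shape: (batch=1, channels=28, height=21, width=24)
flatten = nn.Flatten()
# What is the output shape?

Input shape: (1, 28, 21, 24)
Output shape: (1, 14112)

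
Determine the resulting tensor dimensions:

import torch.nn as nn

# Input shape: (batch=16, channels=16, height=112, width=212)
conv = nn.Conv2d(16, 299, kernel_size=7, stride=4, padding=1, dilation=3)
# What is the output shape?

Input shape: (16, 16, 112, 212)
Output shape: (16, 299, 24, 49)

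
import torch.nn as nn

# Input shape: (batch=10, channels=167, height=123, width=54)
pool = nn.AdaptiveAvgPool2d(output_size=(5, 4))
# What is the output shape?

Input shape: (10, 167, 123, 54)
Output shape: (10, 167, 5, 4)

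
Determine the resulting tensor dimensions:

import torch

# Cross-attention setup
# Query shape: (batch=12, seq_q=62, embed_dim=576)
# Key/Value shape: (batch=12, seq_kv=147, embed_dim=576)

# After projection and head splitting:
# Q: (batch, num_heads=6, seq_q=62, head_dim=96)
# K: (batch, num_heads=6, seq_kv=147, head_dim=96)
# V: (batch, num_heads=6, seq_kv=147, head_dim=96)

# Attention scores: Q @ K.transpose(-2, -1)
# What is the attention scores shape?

Input shape: (12, 62, 576)
Output shape: (12, 6, 62, 147)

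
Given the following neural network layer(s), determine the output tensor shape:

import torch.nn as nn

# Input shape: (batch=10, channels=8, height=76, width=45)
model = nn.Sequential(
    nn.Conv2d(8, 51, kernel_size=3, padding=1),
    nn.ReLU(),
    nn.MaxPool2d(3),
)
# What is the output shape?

Input shape: (10, 8, 76, 45)
  -> after Conv2d: (10, 51, 76, 45)
  -> after ReLU: (10, 51, 76, 45)
Output shape: (10, 51, 25, 15)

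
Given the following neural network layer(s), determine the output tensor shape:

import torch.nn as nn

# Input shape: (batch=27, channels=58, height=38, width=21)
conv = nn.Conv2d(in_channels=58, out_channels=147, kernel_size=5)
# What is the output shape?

Input shape: (27, 58, 38, 21)
Output shape: (27, 147, 34, 17)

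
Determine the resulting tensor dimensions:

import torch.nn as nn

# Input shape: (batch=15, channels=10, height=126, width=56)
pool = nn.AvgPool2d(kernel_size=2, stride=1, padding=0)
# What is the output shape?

Input shape: (15, 10, 126, 56)
Output shape: (15, 10, 125, 55)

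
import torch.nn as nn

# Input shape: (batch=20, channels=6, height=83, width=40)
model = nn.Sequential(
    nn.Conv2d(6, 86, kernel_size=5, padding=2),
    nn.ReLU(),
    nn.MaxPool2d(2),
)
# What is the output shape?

Input shape: (20, 6, 83, 40)
  -> after Conv2d: (20, 86, 83, 40)
  -> after ReLU: (20, 86, 83, 40)
Output shape: (20, 86, 41, 20)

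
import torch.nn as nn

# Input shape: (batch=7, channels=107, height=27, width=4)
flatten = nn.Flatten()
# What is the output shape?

Input shape: (7, 107, 27, 4)
Output shape: (7, 11556)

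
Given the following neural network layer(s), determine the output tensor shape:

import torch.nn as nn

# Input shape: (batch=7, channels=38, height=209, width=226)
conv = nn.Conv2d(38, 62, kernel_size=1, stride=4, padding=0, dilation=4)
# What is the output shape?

Input shape: (7, 38, 209, 226)
Output shape: (7, 62, 53, 57)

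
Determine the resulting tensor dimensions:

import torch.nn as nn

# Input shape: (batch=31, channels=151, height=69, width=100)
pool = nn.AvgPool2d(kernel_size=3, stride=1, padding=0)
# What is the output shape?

Input shape: (31, 151, 69, 100)
Output shape: (31, 151, 67, 98)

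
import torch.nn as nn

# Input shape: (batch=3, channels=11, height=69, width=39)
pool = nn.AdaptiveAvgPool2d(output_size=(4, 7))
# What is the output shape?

Input shape: (3, 11, 69, 39)
Output shape: (3, 11, 4, 7)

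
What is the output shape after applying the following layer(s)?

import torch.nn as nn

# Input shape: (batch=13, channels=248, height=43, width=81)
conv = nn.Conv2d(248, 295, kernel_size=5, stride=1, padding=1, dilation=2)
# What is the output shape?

Input shape: (13, 248, 43, 81)
Output shape: (13, 295, 37, 75)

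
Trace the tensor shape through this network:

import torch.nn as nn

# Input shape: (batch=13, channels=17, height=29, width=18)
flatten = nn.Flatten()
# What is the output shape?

Input shape: (13, 17, 29, 18)
Output shape: (13, 8874)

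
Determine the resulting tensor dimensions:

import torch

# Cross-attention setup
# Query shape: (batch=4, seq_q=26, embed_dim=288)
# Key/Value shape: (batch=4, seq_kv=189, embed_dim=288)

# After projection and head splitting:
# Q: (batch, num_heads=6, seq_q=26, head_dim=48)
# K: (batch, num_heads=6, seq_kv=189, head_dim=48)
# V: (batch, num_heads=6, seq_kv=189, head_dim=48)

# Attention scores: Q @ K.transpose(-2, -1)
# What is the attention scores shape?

Input shape: (4, 26, 288)
Output shape: (4, 6, 26, 189)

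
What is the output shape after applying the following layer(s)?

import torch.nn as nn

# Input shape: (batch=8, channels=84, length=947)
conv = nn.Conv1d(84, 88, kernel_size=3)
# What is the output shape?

Input shape: (8, 84, 947)
Output shape: (8, 88, 945)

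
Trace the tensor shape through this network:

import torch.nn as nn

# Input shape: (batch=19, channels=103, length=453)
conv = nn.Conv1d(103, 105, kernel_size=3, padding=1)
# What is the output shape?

Input shape: (19, 103, 453)
Output shape: (19, 105, 453)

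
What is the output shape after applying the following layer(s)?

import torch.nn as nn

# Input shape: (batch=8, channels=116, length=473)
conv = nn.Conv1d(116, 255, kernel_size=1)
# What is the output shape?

Input shape: (8, 116, 473)
Output shape: (8, 255, 473)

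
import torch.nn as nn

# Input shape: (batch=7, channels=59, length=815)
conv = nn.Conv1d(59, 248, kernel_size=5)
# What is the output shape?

Input shape: (7, 59, 815)
Output shape: (7, 248, 811)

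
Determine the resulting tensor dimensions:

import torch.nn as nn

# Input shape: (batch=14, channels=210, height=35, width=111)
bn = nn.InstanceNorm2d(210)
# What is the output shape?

Input shape: (14, 210, 35, 111)
Output shape: (14, 210, 35, 111)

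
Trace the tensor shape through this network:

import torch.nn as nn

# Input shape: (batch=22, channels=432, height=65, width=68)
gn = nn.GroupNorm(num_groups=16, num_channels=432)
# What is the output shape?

Input shape: (22, 432, 65, 68)
Output shape: (22, 432, 65, 68)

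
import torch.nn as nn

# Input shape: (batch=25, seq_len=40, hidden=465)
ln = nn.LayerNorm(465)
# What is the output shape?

Input shape: (25, 40, 465)
Output shape: (25, 40, 465)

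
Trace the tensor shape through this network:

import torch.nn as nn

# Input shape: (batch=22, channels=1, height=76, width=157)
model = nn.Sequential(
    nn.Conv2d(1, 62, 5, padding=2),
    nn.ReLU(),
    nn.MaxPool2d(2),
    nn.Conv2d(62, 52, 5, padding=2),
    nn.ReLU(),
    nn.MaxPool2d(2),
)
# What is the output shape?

Input shape: (22, 1, 76, 157)
  -> after first Conv2d: (22, 62, 76, 157)
  -> after first MaxPool2d: (22, 62, 38, 78)
  -> after second Conv2d: (22, 52, 38, 78)
Output shape: (22, 52, 19, 39)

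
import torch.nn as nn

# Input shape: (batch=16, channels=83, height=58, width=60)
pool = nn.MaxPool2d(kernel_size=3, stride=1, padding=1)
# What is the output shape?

Input shape: (16, 83, 58, 60)
Output shape: (16, 83, 58, 60)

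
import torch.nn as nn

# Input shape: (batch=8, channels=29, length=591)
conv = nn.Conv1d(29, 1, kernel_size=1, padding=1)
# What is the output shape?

Input shape: (8, 29, 591)
Output shape: (8, 1, 593)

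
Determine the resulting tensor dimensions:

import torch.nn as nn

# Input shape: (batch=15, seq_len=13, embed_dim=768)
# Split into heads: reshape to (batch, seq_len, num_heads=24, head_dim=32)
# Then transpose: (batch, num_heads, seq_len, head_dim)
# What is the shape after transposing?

Input shape: (15, 13, 768)
  -> after reshape: (15, 13, 24, 32)
Output shape: (15, 24, 13, 32)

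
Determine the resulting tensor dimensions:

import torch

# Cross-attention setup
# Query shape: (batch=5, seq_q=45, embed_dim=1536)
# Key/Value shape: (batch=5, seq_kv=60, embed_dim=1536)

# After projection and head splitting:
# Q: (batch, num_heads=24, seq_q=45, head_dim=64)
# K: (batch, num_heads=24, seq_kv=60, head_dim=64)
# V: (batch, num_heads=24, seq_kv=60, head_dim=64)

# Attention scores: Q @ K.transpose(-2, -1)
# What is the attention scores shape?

Input shape: (5, 45, 1536)
Output shape: (5, 24, 45, 60)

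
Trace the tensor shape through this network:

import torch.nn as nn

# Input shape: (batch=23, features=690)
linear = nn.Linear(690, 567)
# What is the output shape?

Input shape: (23, 690)
Output shape: (23, 567)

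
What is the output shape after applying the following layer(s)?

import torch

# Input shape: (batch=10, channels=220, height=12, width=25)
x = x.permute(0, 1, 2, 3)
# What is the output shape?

Input shape: (10, 220, 12, 25)
Output shape: (10, 220, 12, 25)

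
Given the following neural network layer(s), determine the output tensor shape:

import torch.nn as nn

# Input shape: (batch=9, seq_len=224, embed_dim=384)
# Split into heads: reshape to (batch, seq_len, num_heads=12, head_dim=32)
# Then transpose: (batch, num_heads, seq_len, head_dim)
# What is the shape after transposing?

Input shape: (9, 224, 384)
  -> after reshape: (9, 224, 12, 32)
Output shape: (9, 12, 224, 32)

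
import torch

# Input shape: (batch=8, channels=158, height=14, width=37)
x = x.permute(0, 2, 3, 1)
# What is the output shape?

Input shape: (8, 158, 14, 37)
Output shape: (8, 14, 37, 158)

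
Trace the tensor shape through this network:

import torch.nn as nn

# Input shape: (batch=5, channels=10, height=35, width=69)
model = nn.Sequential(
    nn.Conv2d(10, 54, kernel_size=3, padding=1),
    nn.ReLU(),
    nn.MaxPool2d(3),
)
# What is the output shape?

Input shape: (5, 10, 35, 69)
  -> after Conv2d: (5, 54, 35, 69)
  -> after ReLU: (5, 54, 35, 69)
Output shape: (5, 54, 11, 23)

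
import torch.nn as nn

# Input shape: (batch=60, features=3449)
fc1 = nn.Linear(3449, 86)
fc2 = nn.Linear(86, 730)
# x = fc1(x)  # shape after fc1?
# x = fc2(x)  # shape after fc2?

Input shape: (60, 3449)
  -> after fc1: (60, 86)
Output shape: (60, 730)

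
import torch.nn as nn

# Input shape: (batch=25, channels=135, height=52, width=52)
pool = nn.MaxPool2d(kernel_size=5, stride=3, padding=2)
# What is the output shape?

Input shape: (25, 135, 52, 52)
Output shape: (25, 135, 18, 18)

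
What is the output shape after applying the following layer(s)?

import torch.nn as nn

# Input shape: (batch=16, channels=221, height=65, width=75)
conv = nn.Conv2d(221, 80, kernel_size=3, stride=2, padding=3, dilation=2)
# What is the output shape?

Input shape: (16, 221, 65, 75)
Output shape: (16, 80, 34, 39)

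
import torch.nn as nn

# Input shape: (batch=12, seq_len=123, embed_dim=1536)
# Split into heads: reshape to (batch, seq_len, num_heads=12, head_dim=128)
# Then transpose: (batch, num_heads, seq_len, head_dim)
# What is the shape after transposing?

Input shape: (12, 123, 1536)
  -> after reshape: (12, 123, 12, 128)
Output shape: (12, 12, 123, 128)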